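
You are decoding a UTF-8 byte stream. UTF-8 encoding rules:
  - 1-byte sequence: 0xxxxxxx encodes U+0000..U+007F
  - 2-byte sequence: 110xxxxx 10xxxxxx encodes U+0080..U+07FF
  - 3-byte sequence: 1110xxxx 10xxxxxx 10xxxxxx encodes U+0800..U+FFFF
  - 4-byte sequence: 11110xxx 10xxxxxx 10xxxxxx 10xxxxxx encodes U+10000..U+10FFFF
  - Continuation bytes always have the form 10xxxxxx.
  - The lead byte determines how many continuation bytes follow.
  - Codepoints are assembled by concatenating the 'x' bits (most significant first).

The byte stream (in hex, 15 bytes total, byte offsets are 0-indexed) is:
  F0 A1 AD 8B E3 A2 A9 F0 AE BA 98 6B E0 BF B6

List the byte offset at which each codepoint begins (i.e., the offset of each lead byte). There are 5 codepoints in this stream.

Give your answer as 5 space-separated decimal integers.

Byte[0]=F0: 4-byte lead, need 3 cont bytes. acc=0x0
Byte[1]=A1: continuation. acc=(acc<<6)|0x21=0x21
Byte[2]=AD: continuation. acc=(acc<<6)|0x2D=0x86D
Byte[3]=8B: continuation. acc=(acc<<6)|0x0B=0x21B4B
Completed: cp=U+21B4B (starts at byte 0)
Byte[4]=E3: 3-byte lead, need 2 cont bytes. acc=0x3
Byte[5]=A2: continuation. acc=(acc<<6)|0x22=0xE2
Byte[6]=A9: continuation. acc=(acc<<6)|0x29=0x38A9
Completed: cp=U+38A9 (starts at byte 4)
Byte[7]=F0: 4-byte lead, need 3 cont bytes. acc=0x0
Byte[8]=AE: continuation. acc=(acc<<6)|0x2E=0x2E
Byte[9]=BA: continuation. acc=(acc<<6)|0x3A=0xBBA
Byte[10]=98: continuation. acc=(acc<<6)|0x18=0x2EE98
Completed: cp=U+2EE98 (starts at byte 7)
Byte[11]=6B: 1-byte ASCII. cp=U+006B
Byte[12]=E0: 3-byte lead, need 2 cont bytes. acc=0x0
Byte[13]=BF: continuation. acc=(acc<<6)|0x3F=0x3F
Byte[14]=B6: continuation. acc=(acc<<6)|0x36=0xFF6
Completed: cp=U+0FF6 (starts at byte 12)

Answer: 0 4 7 11 12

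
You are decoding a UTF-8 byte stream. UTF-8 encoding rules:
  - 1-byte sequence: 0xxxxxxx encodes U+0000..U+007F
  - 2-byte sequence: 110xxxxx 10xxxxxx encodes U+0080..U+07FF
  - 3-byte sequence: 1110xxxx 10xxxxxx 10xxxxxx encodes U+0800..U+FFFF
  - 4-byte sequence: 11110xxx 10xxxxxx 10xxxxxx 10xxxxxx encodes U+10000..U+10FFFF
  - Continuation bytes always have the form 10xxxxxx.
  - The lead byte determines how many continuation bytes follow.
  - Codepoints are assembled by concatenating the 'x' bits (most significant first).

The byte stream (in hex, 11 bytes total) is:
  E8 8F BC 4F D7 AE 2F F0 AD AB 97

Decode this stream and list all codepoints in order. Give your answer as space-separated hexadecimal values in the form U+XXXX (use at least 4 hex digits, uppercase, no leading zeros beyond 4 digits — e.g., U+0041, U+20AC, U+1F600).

Answer: U+83FC U+004F U+05EE U+002F U+2DAD7

Derivation:
Byte[0]=E8: 3-byte lead, need 2 cont bytes. acc=0x8
Byte[1]=8F: continuation. acc=(acc<<6)|0x0F=0x20F
Byte[2]=BC: continuation. acc=(acc<<6)|0x3C=0x83FC
Completed: cp=U+83FC (starts at byte 0)
Byte[3]=4F: 1-byte ASCII. cp=U+004F
Byte[4]=D7: 2-byte lead, need 1 cont bytes. acc=0x17
Byte[5]=AE: continuation. acc=(acc<<6)|0x2E=0x5EE
Completed: cp=U+05EE (starts at byte 4)
Byte[6]=2F: 1-byte ASCII. cp=U+002F
Byte[7]=F0: 4-byte lead, need 3 cont bytes. acc=0x0
Byte[8]=AD: continuation. acc=(acc<<6)|0x2D=0x2D
Byte[9]=AB: continuation. acc=(acc<<6)|0x2B=0xB6B
Byte[10]=97: continuation. acc=(acc<<6)|0x17=0x2DAD7
Completed: cp=U+2DAD7 (starts at byte 7)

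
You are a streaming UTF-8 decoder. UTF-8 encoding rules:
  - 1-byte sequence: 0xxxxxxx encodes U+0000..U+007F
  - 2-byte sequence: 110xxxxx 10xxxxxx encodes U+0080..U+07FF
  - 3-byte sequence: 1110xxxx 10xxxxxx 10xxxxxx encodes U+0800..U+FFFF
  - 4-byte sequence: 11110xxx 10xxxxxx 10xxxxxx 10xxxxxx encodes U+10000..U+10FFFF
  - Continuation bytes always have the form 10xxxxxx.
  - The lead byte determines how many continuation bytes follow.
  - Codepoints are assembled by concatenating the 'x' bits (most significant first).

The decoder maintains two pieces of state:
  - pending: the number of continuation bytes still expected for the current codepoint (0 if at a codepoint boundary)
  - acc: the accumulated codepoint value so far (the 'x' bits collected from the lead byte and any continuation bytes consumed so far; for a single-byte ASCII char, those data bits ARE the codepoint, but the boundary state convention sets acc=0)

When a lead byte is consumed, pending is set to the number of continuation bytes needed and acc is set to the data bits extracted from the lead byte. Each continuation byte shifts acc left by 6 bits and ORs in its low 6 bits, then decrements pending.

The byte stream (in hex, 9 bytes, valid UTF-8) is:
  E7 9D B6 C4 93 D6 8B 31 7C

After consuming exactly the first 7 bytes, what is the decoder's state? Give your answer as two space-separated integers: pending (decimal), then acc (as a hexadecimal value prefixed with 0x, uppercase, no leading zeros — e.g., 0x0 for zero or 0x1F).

Answer: 0 0x58B

Derivation:
Byte[0]=E7: 3-byte lead. pending=2, acc=0x7
Byte[1]=9D: continuation. acc=(acc<<6)|0x1D=0x1DD, pending=1
Byte[2]=B6: continuation. acc=(acc<<6)|0x36=0x7776, pending=0
Byte[3]=C4: 2-byte lead. pending=1, acc=0x4
Byte[4]=93: continuation. acc=(acc<<6)|0x13=0x113, pending=0
Byte[5]=D6: 2-byte lead. pending=1, acc=0x16
Byte[6]=8B: continuation. acc=(acc<<6)|0x0B=0x58B, pending=0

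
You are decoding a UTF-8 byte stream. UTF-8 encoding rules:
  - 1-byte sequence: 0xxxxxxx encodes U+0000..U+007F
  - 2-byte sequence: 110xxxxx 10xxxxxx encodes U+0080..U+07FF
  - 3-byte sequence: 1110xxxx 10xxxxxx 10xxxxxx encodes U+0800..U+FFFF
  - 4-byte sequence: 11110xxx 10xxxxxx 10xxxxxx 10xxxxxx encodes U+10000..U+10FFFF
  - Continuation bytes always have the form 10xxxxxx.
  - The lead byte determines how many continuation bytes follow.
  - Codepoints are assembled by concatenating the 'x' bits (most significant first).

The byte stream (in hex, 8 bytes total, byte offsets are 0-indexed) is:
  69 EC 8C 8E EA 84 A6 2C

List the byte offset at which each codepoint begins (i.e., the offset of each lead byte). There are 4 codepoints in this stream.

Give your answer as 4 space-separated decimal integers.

Byte[0]=69: 1-byte ASCII. cp=U+0069
Byte[1]=EC: 3-byte lead, need 2 cont bytes. acc=0xC
Byte[2]=8C: continuation. acc=(acc<<6)|0x0C=0x30C
Byte[3]=8E: continuation. acc=(acc<<6)|0x0E=0xC30E
Completed: cp=U+C30E (starts at byte 1)
Byte[4]=EA: 3-byte lead, need 2 cont bytes. acc=0xA
Byte[5]=84: continuation. acc=(acc<<6)|0x04=0x284
Byte[6]=A6: continuation. acc=(acc<<6)|0x26=0xA126
Completed: cp=U+A126 (starts at byte 4)
Byte[7]=2C: 1-byte ASCII. cp=U+002C

Answer: 0 1 4 7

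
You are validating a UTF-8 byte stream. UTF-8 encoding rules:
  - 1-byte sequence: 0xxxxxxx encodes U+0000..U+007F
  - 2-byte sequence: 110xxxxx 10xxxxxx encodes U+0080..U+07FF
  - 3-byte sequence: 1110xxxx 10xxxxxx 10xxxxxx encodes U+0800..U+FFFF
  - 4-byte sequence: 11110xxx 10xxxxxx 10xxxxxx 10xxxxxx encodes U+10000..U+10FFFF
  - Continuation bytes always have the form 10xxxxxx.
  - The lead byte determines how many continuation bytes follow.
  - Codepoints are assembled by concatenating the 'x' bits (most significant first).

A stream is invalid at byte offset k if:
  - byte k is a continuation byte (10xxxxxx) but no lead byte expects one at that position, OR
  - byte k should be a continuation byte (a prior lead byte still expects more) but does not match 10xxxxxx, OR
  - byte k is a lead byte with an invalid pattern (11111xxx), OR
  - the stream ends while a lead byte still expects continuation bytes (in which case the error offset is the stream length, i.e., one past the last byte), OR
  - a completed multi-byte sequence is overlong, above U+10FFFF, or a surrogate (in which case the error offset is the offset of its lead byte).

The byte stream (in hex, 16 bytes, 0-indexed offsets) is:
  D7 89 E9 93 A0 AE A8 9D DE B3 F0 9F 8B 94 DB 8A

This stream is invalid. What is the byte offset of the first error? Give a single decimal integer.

Byte[0]=D7: 2-byte lead, need 1 cont bytes. acc=0x17
Byte[1]=89: continuation. acc=(acc<<6)|0x09=0x5C9
Completed: cp=U+05C9 (starts at byte 0)
Byte[2]=E9: 3-byte lead, need 2 cont bytes. acc=0x9
Byte[3]=93: continuation. acc=(acc<<6)|0x13=0x253
Byte[4]=A0: continuation. acc=(acc<<6)|0x20=0x94E0
Completed: cp=U+94E0 (starts at byte 2)
Byte[5]=AE: INVALID lead byte (not 0xxx/110x/1110/11110)

Answer: 5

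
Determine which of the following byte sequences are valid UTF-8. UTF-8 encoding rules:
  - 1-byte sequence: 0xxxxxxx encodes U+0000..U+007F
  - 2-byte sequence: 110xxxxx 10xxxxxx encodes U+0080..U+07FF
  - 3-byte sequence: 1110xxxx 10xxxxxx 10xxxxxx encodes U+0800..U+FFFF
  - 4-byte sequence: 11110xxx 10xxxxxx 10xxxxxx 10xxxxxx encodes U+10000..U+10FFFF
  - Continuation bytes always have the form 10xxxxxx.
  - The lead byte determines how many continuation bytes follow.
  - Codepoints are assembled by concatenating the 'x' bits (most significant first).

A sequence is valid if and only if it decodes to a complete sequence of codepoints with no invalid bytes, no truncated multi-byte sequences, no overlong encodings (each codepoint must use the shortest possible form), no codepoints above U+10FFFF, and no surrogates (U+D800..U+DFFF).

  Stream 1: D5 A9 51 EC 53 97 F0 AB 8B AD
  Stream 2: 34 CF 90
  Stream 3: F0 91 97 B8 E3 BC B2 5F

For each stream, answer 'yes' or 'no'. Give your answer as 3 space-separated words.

Stream 1: error at byte offset 4. INVALID
Stream 2: decodes cleanly. VALID
Stream 3: decodes cleanly. VALID

Answer: no yes yes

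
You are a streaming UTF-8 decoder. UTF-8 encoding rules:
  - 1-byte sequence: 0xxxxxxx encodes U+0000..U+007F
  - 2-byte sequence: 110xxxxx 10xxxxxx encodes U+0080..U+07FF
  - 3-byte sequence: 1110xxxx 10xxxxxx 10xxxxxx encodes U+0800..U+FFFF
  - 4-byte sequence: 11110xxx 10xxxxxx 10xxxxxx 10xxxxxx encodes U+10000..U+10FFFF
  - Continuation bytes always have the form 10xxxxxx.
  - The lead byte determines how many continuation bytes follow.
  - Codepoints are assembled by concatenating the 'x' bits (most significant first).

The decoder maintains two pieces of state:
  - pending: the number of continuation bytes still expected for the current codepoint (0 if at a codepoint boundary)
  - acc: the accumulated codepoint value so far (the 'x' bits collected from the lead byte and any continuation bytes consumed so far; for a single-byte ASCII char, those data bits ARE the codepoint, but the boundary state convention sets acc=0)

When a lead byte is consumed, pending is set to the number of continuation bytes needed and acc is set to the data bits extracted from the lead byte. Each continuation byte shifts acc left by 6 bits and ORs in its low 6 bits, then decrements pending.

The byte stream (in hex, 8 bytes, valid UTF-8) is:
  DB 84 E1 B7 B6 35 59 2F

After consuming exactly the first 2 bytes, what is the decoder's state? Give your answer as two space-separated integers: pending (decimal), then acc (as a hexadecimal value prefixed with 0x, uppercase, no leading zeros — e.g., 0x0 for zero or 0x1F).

Byte[0]=DB: 2-byte lead. pending=1, acc=0x1B
Byte[1]=84: continuation. acc=(acc<<6)|0x04=0x6C4, pending=0

Answer: 0 0x6C4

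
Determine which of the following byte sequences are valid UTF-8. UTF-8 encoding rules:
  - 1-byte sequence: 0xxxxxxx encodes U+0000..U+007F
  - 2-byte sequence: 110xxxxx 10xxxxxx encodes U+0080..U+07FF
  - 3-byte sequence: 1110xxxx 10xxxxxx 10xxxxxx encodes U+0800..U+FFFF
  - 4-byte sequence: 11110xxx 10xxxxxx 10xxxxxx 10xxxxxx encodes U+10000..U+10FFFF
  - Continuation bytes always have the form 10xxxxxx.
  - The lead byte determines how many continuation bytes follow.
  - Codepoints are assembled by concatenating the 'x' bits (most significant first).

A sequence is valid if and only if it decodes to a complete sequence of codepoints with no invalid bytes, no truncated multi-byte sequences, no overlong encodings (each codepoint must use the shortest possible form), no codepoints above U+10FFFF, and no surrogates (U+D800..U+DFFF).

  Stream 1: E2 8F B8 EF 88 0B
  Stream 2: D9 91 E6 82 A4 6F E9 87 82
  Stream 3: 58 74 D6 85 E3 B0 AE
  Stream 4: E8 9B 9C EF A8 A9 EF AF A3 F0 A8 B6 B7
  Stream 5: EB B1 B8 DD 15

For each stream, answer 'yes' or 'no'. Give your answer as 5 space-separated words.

Stream 1: error at byte offset 5. INVALID
Stream 2: decodes cleanly. VALID
Stream 3: decodes cleanly. VALID
Stream 4: decodes cleanly. VALID
Stream 5: error at byte offset 4. INVALID

Answer: no yes yes yes no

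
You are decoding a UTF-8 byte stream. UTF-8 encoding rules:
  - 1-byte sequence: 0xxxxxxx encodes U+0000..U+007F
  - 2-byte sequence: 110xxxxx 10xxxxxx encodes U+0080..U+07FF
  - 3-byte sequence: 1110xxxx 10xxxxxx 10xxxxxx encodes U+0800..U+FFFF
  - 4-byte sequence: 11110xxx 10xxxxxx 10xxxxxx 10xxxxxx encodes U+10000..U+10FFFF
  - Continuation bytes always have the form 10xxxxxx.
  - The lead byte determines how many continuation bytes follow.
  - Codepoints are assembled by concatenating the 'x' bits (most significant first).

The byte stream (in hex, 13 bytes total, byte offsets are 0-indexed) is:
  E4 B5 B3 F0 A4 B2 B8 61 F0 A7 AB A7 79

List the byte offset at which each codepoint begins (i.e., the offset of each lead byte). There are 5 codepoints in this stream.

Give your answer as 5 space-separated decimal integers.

Byte[0]=E4: 3-byte lead, need 2 cont bytes. acc=0x4
Byte[1]=B5: continuation. acc=(acc<<6)|0x35=0x135
Byte[2]=B3: continuation. acc=(acc<<6)|0x33=0x4D73
Completed: cp=U+4D73 (starts at byte 0)
Byte[3]=F0: 4-byte lead, need 3 cont bytes. acc=0x0
Byte[4]=A4: continuation. acc=(acc<<6)|0x24=0x24
Byte[5]=B2: continuation. acc=(acc<<6)|0x32=0x932
Byte[6]=B8: continuation. acc=(acc<<6)|0x38=0x24CB8
Completed: cp=U+24CB8 (starts at byte 3)
Byte[7]=61: 1-byte ASCII. cp=U+0061
Byte[8]=F0: 4-byte lead, need 3 cont bytes. acc=0x0
Byte[9]=A7: continuation. acc=(acc<<6)|0x27=0x27
Byte[10]=AB: continuation. acc=(acc<<6)|0x2B=0x9EB
Byte[11]=A7: continuation. acc=(acc<<6)|0x27=0x27AE7
Completed: cp=U+27AE7 (starts at byte 8)
Byte[12]=79: 1-byte ASCII. cp=U+0079

Answer: 0 3 7 8 12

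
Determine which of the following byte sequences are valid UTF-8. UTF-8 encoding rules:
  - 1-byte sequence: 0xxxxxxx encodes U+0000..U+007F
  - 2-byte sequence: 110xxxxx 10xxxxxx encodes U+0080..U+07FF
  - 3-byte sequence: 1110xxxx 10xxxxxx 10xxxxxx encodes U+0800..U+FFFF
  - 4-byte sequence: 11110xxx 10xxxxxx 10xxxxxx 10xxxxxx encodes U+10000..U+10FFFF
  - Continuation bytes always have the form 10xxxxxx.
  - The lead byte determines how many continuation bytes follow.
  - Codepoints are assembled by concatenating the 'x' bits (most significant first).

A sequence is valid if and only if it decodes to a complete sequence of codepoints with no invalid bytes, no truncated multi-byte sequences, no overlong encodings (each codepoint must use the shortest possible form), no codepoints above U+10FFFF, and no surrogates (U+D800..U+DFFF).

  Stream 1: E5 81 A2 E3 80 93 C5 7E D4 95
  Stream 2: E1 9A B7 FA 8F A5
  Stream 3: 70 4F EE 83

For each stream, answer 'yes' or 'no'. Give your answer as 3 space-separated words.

Stream 1: error at byte offset 7. INVALID
Stream 2: error at byte offset 3. INVALID
Stream 3: error at byte offset 4. INVALID

Answer: no no no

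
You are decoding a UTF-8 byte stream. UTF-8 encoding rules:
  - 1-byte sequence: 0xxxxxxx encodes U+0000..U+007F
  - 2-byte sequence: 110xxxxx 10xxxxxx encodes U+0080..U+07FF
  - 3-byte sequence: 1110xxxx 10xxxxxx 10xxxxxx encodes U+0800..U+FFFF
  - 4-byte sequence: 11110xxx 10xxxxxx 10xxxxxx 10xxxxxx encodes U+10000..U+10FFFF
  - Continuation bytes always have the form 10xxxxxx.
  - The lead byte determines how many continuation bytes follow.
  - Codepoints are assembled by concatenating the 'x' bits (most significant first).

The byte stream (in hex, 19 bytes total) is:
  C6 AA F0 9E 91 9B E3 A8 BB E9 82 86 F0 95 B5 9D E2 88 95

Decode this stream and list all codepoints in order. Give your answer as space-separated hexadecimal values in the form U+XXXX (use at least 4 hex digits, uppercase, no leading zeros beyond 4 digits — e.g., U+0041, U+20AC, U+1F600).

Answer: U+01AA U+1E45B U+3A3B U+9086 U+15D5D U+2215

Derivation:
Byte[0]=C6: 2-byte lead, need 1 cont bytes. acc=0x6
Byte[1]=AA: continuation. acc=(acc<<6)|0x2A=0x1AA
Completed: cp=U+01AA (starts at byte 0)
Byte[2]=F0: 4-byte lead, need 3 cont bytes. acc=0x0
Byte[3]=9E: continuation. acc=(acc<<6)|0x1E=0x1E
Byte[4]=91: continuation. acc=(acc<<6)|0x11=0x791
Byte[5]=9B: continuation. acc=(acc<<6)|0x1B=0x1E45B
Completed: cp=U+1E45B (starts at byte 2)
Byte[6]=E3: 3-byte lead, need 2 cont bytes. acc=0x3
Byte[7]=A8: continuation. acc=(acc<<6)|0x28=0xE8
Byte[8]=BB: continuation. acc=(acc<<6)|0x3B=0x3A3B
Completed: cp=U+3A3B (starts at byte 6)
Byte[9]=E9: 3-byte lead, need 2 cont bytes. acc=0x9
Byte[10]=82: continuation. acc=(acc<<6)|0x02=0x242
Byte[11]=86: continuation. acc=(acc<<6)|0x06=0x9086
Completed: cp=U+9086 (starts at byte 9)
Byte[12]=F0: 4-byte lead, need 3 cont bytes. acc=0x0
Byte[13]=95: continuation. acc=(acc<<6)|0x15=0x15
Byte[14]=B5: continuation. acc=(acc<<6)|0x35=0x575
Byte[15]=9D: continuation. acc=(acc<<6)|0x1D=0x15D5D
Completed: cp=U+15D5D (starts at byte 12)
Byte[16]=E2: 3-byte lead, need 2 cont bytes. acc=0x2
Byte[17]=88: continuation. acc=(acc<<6)|0x08=0x88
Byte[18]=95: continuation. acc=(acc<<6)|0x15=0x2215
Completed: cp=U+2215 (starts at byte 16)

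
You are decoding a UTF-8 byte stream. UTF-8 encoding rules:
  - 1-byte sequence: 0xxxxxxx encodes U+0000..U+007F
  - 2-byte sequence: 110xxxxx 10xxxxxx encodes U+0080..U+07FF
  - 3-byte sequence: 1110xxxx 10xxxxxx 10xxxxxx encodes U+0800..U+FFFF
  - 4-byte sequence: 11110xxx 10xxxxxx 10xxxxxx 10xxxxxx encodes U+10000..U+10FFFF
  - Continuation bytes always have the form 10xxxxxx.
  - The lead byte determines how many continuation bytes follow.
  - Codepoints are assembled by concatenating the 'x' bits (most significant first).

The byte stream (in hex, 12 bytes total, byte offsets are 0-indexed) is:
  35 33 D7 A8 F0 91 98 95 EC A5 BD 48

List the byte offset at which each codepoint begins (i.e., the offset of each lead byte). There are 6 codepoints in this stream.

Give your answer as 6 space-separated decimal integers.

Byte[0]=35: 1-byte ASCII. cp=U+0035
Byte[1]=33: 1-byte ASCII. cp=U+0033
Byte[2]=D7: 2-byte lead, need 1 cont bytes. acc=0x17
Byte[3]=A8: continuation. acc=(acc<<6)|0x28=0x5E8
Completed: cp=U+05E8 (starts at byte 2)
Byte[4]=F0: 4-byte lead, need 3 cont bytes. acc=0x0
Byte[5]=91: continuation. acc=(acc<<6)|0x11=0x11
Byte[6]=98: continuation. acc=(acc<<6)|0x18=0x458
Byte[7]=95: continuation. acc=(acc<<6)|0x15=0x11615
Completed: cp=U+11615 (starts at byte 4)
Byte[8]=EC: 3-byte lead, need 2 cont bytes. acc=0xC
Byte[9]=A5: continuation. acc=(acc<<6)|0x25=0x325
Byte[10]=BD: continuation. acc=(acc<<6)|0x3D=0xC97D
Completed: cp=U+C97D (starts at byte 8)
Byte[11]=48: 1-byte ASCII. cp=U+0048

Answer: 0 1 2 4 8 11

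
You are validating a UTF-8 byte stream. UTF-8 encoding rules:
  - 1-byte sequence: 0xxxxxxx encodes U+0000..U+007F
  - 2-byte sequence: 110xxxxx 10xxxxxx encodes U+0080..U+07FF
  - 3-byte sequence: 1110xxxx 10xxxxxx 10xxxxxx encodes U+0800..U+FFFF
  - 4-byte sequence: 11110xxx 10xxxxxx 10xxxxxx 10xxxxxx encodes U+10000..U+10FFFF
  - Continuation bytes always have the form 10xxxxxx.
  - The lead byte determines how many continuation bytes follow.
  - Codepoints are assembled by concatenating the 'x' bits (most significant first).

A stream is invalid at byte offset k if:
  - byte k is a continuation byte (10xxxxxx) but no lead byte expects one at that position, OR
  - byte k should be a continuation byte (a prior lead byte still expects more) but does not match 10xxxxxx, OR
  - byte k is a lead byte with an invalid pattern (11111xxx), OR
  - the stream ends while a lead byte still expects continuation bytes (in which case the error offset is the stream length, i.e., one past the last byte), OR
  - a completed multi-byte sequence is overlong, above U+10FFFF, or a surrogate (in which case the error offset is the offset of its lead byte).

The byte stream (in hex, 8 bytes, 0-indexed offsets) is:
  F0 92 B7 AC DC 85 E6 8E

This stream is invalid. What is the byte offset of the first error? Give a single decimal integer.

Answer: 8

Derivation:
Byte[0]=F0: 4-byte lead, need 3 cont bytes. acc=0x0
Byte[1]=92: continuation. acc=(acc<<6)|0x12=0x12
Byte[2]=B7: continuation. acc=(acc<<6)|0x37=0x4B7
Byte[3]=AC: continuation. acc=(acc<<6)|0x2C=0x12DEC
Completed: cp=U+12DEC (starts at byte 0)
Byte[4]=DC: 2-byte lead, need 1 cont bytes. acc=0x1C
Byte[5]=85: continuation. acc=(acc<<6)|0x05=0x705
Completed: cp=U+0705 (starts at byte 4)
Byte[6]=E6: 3-byte lead, need 2 cont bytes. acc=0x6
Byte[7]=8E: continuation. acc=(acc<<6)|0x0E=0x18E
Byte[8]: stream ended, expected continuation. INVALID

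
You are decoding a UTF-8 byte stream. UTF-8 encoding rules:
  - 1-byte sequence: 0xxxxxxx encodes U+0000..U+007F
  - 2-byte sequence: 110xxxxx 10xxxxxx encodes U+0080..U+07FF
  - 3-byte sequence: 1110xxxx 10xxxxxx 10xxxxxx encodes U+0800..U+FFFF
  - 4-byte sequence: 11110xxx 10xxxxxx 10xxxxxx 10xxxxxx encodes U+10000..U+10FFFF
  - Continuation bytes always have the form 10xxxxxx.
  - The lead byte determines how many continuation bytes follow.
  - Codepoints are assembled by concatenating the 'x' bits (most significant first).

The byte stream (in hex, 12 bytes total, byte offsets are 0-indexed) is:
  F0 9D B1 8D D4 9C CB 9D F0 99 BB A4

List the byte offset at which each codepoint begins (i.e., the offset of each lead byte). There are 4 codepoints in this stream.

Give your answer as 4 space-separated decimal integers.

Byte[0]=F0: 4-byte lead, need 3 cont bytes. acc=0x0
Byte[1]=9D: continuation. acc=(acc<<6)|0x1D=0x1D
Byte[2]=B1: continuation. acc=(acc<<6)|0x31=0x771
Byte[3]=8D: continuation. acc=(acc<<6)|0x0D=0x1DC4D
Completed: cp=U+1DC4D (starts at byte 0)
Byte[4]=D4: 2-byte lead, need 1 cont bytes. acc=0x14
Byte[5]=9C: continuation. acc=(acc<<6)|0x1C=0x51C
Completed: cp=U+051C (starts at byte 4)
Byte[6]=CB: 2-byte lead, need 1 cont bytes. acc=0xB
Byte[7]=9D: continuation. acc=(acc<<6)|0x1D=0x2DD
Completed: cp=U+02DD (starts at byte 6)
Byte[8]=F0: 4-byte lead, need 3 cont bytes. acc=0x0
Byte[9]=99: continuation. acc=(acc<<6)|0x19=0x19
Byte[10]=BB: continuation. acc=(acc<<6)|0x3B=0x67B
Byte[11]=A4: continuation. acc=(acc<<6)|0x24=0x19EE4
Completed: cp=U+19EE4 (starts at byte 8)

Answer: 0 4 6 8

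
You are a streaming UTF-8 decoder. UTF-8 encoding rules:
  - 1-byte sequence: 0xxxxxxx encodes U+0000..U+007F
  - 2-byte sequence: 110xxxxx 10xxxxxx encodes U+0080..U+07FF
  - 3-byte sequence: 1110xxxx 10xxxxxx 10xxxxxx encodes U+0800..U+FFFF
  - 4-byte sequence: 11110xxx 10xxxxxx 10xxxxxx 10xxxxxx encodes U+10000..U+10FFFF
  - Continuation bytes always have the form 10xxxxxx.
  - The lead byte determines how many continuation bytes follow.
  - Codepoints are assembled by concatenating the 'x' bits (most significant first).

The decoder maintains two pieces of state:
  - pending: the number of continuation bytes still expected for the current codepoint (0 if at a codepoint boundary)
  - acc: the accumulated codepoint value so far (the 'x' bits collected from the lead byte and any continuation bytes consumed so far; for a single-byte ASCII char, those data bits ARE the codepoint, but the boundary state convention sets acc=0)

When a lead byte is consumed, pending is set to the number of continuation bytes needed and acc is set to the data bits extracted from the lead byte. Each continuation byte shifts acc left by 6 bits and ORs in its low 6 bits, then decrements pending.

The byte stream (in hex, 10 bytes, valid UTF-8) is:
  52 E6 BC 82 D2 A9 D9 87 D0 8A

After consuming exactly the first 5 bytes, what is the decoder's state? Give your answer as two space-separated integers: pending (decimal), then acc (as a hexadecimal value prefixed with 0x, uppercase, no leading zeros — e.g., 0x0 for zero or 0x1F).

Answer: 1 0x12

Derivation:
Byte[0]=52: 1-byte. pending=0, acc=0x0
Byte[1]=E6: 3-byte lead. pending=2, acc=0x6
Byte[2]=BC: continuation. acc=(acc<<6)|0x3C=0x1BC, pending=1
Byte[3]=82: continuation. acc=(acc<<6)|0x02=0x6F02, pending=0
Byte[4]=D2: 2-byte lead. pending=1, acc=0x12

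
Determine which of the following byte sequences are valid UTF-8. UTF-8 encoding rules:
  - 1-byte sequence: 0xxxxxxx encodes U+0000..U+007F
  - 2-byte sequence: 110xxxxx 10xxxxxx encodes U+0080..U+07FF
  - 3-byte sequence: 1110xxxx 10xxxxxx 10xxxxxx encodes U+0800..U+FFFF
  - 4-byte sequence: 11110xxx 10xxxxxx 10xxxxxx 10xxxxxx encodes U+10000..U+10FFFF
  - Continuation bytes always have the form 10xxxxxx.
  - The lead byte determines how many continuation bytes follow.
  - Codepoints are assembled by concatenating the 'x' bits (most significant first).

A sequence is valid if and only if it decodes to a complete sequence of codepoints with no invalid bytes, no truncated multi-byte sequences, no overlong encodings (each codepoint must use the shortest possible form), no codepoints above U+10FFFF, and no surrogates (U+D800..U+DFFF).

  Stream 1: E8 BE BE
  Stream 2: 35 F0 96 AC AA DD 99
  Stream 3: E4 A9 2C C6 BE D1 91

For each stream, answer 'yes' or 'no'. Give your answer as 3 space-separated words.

Stream 1: decodes cleanly. VALID
Stream 2: decodes cleanly. VALID
Stream 3: error at byte offset 2. INVALID

Answer: yes yes no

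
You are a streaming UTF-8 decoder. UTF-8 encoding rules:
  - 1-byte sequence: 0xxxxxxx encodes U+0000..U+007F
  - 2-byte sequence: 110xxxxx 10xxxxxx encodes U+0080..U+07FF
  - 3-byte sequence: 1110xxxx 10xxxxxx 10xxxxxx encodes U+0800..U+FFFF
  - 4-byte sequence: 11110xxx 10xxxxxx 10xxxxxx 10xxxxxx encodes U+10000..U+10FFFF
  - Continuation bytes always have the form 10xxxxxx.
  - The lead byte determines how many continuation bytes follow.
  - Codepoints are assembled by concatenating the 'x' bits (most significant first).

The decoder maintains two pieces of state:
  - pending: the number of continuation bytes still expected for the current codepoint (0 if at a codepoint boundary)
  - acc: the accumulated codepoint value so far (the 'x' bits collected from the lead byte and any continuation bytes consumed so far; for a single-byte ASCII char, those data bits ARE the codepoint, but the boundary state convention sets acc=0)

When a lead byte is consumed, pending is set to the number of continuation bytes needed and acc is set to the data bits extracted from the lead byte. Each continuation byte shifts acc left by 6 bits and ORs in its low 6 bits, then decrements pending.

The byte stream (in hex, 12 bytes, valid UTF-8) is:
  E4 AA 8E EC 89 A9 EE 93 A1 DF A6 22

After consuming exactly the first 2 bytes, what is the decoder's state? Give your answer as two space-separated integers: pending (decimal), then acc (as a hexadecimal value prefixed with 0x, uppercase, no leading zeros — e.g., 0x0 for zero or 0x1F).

Byte[0]=E4: 3-byte lead. pending=2, acc=0x4
Byte[1]=AA: continuation. acc=(acc<<6)|0x2A=0x12A, pending=1

Answer: 1 0x12A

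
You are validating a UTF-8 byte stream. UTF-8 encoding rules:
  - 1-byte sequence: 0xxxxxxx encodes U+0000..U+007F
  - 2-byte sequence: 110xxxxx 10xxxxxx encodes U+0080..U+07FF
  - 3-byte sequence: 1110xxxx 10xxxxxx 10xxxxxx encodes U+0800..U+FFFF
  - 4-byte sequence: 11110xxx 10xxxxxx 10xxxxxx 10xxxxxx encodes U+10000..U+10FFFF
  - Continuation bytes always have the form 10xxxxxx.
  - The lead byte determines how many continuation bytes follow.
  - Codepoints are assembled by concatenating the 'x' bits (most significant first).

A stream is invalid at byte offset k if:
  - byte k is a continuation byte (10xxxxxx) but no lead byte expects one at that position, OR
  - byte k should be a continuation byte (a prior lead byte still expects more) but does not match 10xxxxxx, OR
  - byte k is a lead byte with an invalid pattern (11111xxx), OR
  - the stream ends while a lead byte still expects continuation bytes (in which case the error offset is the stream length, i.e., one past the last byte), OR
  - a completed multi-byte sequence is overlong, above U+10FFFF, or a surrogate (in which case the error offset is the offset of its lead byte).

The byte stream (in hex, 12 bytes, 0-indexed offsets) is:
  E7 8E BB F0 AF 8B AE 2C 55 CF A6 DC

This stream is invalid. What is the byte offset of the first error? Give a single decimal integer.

Byte[0]=E7: 3-byte lead, need 2 cont bytes. acc=0x7
Byte[1]=8E: continuation. acc=(acc<<6)|0x0E=0x1CE
Byte[2]=BB: continuation. acc=(acc<<6)|0x3B=0x73BB
Completed: cp=U+73BB (starts at byte 0)
Byte[3]=F0: 4-byte lead, need 3 cont bytes. acc=0x0
Byte[4]=AF: continuation. acc=(acc<<6)|0x2F=0x2F
Byte[5]=8B: continuation. acc=(acc<<6)|0x0B=0xBCB
Byte[6]=AE: continuation. acc=(acc<<6)|0x2E=0x2F2EE
Completed: cp=U+2F2EE (starts at byte 3)
Byte[7]=2C: 1-byte ASCII. cp=U+002C
Byte[8]=55: 1-byte ASCII. cp=U+0055
Byte[9]=CF: 2-byte lead, need 1 cont bytes. acc=0xF
Byte[10]=A6: continuation. acc=(acc<<6)|0x26=0x3E6
Completed: cp=U+03E6 (starts at byte 9)
Byte[11]=DC: 2-byte lead, need 1 cont bytes. acc=0x1C
Byte[12]: stream ended, expected continuation. INVALID

Answer: 12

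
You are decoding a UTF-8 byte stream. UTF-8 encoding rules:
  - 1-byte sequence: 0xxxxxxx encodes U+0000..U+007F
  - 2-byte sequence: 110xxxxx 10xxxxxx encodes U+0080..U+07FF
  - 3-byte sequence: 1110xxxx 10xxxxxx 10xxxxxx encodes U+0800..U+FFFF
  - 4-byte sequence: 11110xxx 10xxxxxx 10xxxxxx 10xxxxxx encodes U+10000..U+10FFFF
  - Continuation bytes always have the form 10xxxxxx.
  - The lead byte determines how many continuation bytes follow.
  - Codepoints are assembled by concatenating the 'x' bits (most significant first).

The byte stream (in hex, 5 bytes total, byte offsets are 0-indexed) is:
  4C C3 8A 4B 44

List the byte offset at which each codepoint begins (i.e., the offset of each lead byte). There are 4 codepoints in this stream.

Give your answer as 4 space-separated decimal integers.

Answer: 0 1 3 4

Derivation:
Byte[0]=4C: 1-byte ASCII. cp=U+004C
Byte[1]=C3: 2-byte lead, need 1 cont bytes. acc=0x3
Byte[2]=8A: continuation. acc=(acc<<6)|0x0A=0xCA
Completed: cp=U+00CA (starts at byte 1)
Byte[3]=4B: 1-byte ASCII. cp=U+004B
Byte[4]=44: 1-byte ASCII. cp=U+0044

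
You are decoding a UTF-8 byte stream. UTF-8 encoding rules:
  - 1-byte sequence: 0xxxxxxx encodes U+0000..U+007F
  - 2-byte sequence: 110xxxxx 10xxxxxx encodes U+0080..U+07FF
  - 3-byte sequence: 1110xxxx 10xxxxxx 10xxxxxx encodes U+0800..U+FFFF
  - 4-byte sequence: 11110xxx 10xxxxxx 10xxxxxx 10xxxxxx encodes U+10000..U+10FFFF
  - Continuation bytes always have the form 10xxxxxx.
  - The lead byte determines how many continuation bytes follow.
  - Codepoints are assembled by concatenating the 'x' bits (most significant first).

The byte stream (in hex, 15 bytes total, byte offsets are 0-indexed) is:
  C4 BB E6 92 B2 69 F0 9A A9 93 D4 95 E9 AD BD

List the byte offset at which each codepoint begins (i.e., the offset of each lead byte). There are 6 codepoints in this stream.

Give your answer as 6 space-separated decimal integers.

Answer: 0 2 5 6 10 12

Derivation:
Byte[0]=C4: 2-byte lead, need 1 cont bytes. acc=0x4
Byte[1]=BB: continuation. acc=(acc<<6)|0x3B=0x13B
Completed: cp=U+013B (starts at byte 0)
Byte[2]=E6: 3-byte lead, need 2 cont bytes. acc=0x6
Byte[3]=92: continuation. acc=(acc<<6)|0x12=0x192
Byte[4]=B2: continuation. acc=(acc<<6)|0x32=0x64B2
Completed: cp=U+64B2 (starts at byte 2)
Byte[5]=69: 1-byte ASCII. cp=U+0069
Byte[6]=F0: 4-byte lead, need 3 cont bytes. acc=0x0
Byte[7]=9A: continuation. acc=(acc<<6)|0x1A=0x1A
Byte[8]=A9: continuation. acc=(acc<<6)|0x29=0x6A9
Byte[9]=93: continuation. acc=(acc<<6)|0x13=0x1AA53
Completed: cp=U+1AA53 (starts at byte 6)
Byte[10]=D4: 2-byte lead, need 1 cont bytes. acc=0x14
Byte[11]=95: continuation. acc=(acc<<6)|0x15=0x515
Completed: cp=U+0515 (starts at byte 10)
Byte[12]=E9: 3-byte lead, need 2 cont bytes. acc=0x9
Byte[13]=AD: continuation. acc=(acc<<6)|0x2D=0x26D
Byte[14]=BD: continuation. acc=(acc<<6)|0x3D=0x9B7D
Completed: cp=U+9B7D (starts at byte 12)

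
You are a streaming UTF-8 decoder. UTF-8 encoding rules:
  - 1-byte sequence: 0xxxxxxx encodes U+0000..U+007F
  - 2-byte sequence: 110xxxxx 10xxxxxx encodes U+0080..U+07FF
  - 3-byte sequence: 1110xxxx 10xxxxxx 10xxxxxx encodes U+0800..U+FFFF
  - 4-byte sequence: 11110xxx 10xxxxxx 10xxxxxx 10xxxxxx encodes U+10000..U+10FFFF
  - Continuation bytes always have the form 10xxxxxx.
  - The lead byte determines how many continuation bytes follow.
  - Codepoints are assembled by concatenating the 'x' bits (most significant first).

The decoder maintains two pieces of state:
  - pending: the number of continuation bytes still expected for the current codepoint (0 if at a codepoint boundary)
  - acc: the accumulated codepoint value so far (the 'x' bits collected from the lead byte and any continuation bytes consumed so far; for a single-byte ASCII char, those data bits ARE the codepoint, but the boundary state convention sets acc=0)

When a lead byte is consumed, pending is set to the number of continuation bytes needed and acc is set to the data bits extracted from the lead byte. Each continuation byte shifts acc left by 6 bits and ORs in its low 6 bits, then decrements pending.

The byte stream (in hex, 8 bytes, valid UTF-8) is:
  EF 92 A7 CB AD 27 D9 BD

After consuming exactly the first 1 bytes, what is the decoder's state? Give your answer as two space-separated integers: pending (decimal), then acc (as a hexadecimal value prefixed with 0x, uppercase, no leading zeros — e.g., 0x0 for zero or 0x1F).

Answer: 2 0xF

Derivation:
Byte[0]=EF: 3-byte lead. pending=2, acc=0xF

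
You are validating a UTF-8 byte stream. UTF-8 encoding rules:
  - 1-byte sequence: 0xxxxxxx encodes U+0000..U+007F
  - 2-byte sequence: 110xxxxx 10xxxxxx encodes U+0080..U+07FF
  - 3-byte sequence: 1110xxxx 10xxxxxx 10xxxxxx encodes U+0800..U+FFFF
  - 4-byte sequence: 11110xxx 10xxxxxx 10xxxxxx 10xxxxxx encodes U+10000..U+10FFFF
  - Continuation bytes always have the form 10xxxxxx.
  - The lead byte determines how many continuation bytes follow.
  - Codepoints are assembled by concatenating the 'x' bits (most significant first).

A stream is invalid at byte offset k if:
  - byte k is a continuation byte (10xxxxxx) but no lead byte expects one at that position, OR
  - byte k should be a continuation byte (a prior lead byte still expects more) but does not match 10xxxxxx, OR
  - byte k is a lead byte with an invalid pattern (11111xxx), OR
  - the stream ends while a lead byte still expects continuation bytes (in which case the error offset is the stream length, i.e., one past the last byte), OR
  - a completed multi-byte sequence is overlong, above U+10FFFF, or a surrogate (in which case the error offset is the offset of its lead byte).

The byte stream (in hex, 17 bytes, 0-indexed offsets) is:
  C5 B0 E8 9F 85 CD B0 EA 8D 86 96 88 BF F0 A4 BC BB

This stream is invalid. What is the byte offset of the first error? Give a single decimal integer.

Answer: 10

Derivation:
Byte[0]=C5: 2-byte lead, need 1 cont bytes. acc=0x5
Byte[1]=B0: continuation. acc=(acc<<6)|0x30=0x170
Completed: cp=U+0170 (starts at byte 0)
Byte[2]=E8: 3-byte lead, need 2 cont bytes. acc=0x8
Byte[3]=9F: continuation. acc=(acc<<6)|0x1F=0x21F
Byte[4]=85: continuation. acc=(acc<<6)|0x05=0x87C5
Completed: cp=U+87C5 (starts at byte 2)
Byte[5]=CD: 2-byte lead, need 1 cont bytes. acc=0xD
Byte[6]=B0: continuation. acc=(acc<<6)|0x30=0x370
Completed: cp=U+0370 (starts at byte 5)
Byte[7]=EA: 3-byte lead, need 2 cont bytes. acc=0xA
Byte[8]=8D: continuation. acc=(acc<<6)|0x0D=0x28D
Byte[9]=86: continuation. acc=(acc<<6)|0x06=0xA346
Completed: cp=U+A346 (starts at byte 7)
Byte[10]=96: INVALID lead byte (not 0xxx/110x/1110/11110)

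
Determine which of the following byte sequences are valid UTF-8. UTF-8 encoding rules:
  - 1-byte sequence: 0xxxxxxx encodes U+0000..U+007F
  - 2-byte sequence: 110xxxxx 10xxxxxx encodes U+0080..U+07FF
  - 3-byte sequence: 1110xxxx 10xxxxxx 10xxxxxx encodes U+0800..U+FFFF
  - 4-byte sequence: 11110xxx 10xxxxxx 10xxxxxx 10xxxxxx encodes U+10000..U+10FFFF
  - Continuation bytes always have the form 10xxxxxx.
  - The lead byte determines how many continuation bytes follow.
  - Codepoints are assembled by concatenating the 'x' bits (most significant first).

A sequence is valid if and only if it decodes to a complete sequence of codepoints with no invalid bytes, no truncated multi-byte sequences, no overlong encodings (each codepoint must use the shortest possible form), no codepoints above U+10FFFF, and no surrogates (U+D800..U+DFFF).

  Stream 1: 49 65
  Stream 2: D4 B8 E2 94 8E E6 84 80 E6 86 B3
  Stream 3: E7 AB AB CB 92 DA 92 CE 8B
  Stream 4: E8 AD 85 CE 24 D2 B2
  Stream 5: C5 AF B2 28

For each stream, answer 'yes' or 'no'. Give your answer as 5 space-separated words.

Stream 1: decodes cleanly. VALID
Stream 2: decodes cleanly. VALID
Stream 3: decodes cleanly. VALID
Stream 4: error at byte offset 4. INVALID
Stream 5: error at byte offset 2. INVALID

Answer: yes yes yes no no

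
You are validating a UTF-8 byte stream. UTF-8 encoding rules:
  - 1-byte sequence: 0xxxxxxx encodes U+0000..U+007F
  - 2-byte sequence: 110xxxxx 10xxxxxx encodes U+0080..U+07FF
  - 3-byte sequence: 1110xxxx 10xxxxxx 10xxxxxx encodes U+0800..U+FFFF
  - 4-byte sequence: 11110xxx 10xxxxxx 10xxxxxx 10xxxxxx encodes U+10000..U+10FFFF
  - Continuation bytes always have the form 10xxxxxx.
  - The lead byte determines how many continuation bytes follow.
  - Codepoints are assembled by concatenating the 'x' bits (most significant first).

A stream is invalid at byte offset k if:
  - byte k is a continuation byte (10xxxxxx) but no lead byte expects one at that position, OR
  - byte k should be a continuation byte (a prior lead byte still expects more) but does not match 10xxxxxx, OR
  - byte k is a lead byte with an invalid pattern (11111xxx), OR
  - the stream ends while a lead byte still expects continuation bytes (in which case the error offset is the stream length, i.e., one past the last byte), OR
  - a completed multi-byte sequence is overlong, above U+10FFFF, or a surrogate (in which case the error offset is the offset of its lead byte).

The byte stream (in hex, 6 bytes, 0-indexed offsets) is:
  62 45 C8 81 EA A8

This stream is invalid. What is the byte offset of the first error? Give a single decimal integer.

Byte[0]=62: 1-byte ASCII. cp=U+0062
Byte[1]=45: 1-byte ASCII. cp=U+0045
Byte[2]=C8: 2-byte lead, need 1 cont bytes. acc=0x8
Byte[3]=81: continuation. acc=(acc<<6)|0x01=0x201
Completed: cp=U+0201 (starts at byte 2)
Byte[4]=EA: 3-byte lead, need 2 cont bytes. acc=0xA
Byte[5]=A8: continuation. acc=(acc<<6)|0x28=0x2A8
Byte[6]: stream ended, expected continuation. INVALID

Answer: 6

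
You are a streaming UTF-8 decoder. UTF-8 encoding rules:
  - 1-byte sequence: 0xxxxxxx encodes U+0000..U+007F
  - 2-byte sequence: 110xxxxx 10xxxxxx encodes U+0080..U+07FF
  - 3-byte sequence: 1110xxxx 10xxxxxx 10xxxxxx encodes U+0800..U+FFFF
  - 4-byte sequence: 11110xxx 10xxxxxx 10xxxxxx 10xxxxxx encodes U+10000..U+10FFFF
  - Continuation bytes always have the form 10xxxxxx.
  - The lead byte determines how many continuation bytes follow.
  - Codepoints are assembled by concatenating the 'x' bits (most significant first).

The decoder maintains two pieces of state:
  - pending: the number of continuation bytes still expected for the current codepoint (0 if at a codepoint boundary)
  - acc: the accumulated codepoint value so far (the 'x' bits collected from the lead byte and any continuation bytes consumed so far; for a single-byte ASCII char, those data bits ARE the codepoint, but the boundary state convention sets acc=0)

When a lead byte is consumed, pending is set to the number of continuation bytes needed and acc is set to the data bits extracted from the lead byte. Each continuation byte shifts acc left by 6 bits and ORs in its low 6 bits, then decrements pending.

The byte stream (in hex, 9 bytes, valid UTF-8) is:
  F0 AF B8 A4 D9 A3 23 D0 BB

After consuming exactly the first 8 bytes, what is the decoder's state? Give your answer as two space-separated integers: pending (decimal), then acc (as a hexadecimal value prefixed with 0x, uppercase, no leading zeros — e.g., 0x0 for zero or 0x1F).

Byte[0]=F0: 4-byte lead. pending=3, acc=0x0
Byte[1]=AF: continuation. acc=(acc<<6)|0x2F=0x2F, pending=2
Byte[2]=B8: continuation. acc=(acc<<6)|0x38=0xBF8, pending=1
Byte[3]=A4: continuation. acc=(acc<<6)|0x24=0x2FE24, pending=0
Byte[4]=D9: 2-byte lead. pending=1, acc=0x19
Byte[5]=A3: continuation. acc=(acc<<6)|0x23=0x663, pending=0
Byte[6]=23: 1-byte. pending=0, acc=0x0
Byte[7]=D0: 2-byte lead. pending=1, acc=0x10

Answer: 1 0x10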